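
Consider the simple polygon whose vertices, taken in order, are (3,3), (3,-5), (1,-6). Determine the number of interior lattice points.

4

The shoelace formula gives twice the area as |[3·(-5) − 3·3] + [3·(-6) − 1·(-5)] + [1·3 − 3·(-6)]| = 16, so the area is 8.
Along each edge there are gcd(|Δx|,|Δy|)+1 lattice points, so counting each shared vertex once the boundary has gcd(0,8) + gcd(2,1) + gcd(2,9) = 8+1+1 = 10.
Pick's theorem gives I = A − B/2 + 1 = 8 − 10/2 + 1 = 4.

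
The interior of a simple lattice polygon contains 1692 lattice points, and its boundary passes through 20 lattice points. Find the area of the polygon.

Pick's theorem states A = I + B/2 − 1, so A = 1692 + 20/2 − 1 = 1701.

1701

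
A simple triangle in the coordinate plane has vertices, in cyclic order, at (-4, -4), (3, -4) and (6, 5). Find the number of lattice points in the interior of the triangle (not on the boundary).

27

By the shoelace formula, twice the signed area is |[(-4)·(-4) − 3·(-4)] + [3·5 − 6·(-4)] + [6·(-4) − (-4)·5]| = 63, so the area is 63/2.
Summing gcd(|Δx|,|Δy|) over the edges gives the boundary count: gcd(7,0) + gcd(3,9) + gcd(10,9) = 7+3+1 = 11.
By Pick's theorem A = I + B/2 − 1, so I = 63/2 − 11/2 + 1 = 27.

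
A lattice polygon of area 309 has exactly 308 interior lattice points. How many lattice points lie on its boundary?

Pick's theorem gives A = I + B/2 − 1, so B = 2(A − I + 1) = 2(309 − 308 + 1) = 4.

4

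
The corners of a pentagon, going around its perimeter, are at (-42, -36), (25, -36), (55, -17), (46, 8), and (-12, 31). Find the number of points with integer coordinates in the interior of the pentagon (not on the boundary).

4188

Using the shoelace formula, 2A = |[(-42)·(-36) − 25·(-36)] + [25·(-17) − 55·(-36)] + [55·8 − 46·(-17)] + [46·31 − (-12)·8] + [(-12)·(-36) − (-42)·31]| = 8445, so the area is 8445/2.
The number of boundary lattice points is Σ gcd(|Δx|,|Δy|) = gcd(67,0) + gcd(30,19) + gcd(9,25) + gcd(58,23) + gcd(30,67) = 67+1+1+1+1 = 71.
By Pick's theorem A = I + B/2 − 1, so I = 8445/2 − 71/2 + 1 = 4188.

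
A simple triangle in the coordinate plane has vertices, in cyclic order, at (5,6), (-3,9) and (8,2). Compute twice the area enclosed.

23

Using the shoelace formula, 2A = |[5·9 − (-3)·6] + [(-3)·2 − 8·9] + [8·6 − 5·2]| = 23, so the area is 23/2.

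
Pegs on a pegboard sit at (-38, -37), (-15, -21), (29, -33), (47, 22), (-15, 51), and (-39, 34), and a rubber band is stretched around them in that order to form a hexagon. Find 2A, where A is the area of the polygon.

The shoelace formula gives twice the area as |[(-38)·(-21) − (-15)·(-37)] + [(-15)·(-33) − 29·(-21)] + [29·22 − 47·(-33)] + [47·51 − (-15)·22] + [(-15)·34 − (-39)·51] + [(-39)·(-37) − (-38)·34]| = 10477, so the area is 5238.5.

10477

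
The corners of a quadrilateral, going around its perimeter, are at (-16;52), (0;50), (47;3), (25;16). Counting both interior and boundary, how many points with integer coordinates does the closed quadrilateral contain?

485

The shoelace formula gives twice the area as |[(-16)·50 − 0·52] + [0·3 − 47·50] + [47·16 − 25·3] + [25·52 − (-16)·16]| = 917, so the area is 458.5.
The number of boundary lattice points is Σ gcd(|Δx|,|Δy|) = gcd(16,2) + gcd(47,47) + gcd(22,13) + gcd(41,36) = 2+47+1+1 = 51.
Pick's theorem gives I = A − B/2 + 1 = 458.5 − 51/2 + 1 = 434, so the closed region contains I + B = 434 + 51 = 485 lattice points.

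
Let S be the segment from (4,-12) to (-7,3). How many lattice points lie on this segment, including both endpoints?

2

The number of lattice points on a segment between lattice points is gcd(|Δx|,|Δy|) + 1 = gcd(11,15) + 1 = 1 + 1 = 2.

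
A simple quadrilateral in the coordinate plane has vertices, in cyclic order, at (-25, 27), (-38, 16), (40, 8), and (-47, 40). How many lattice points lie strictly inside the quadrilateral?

By the shoelace formula, twice the signed area is |[(-25)·16 − (-38)·27] + [(-38)·8 − 40·16] + [40·40 − (-47)·8] + [(-47)·27 − (-25)·40]| = 1389, so the area is 694.5.
The number of boundary lattice points is Σ gcd(|Δx|,|Δy|) = gcd(13,11) + gcd(78,8) + gcd(87,32) + gcd(22,13) = 1+2+1+1 = 5.
Pick's theorem gives I = A − B/2 + 1 = 694.5 − 5/2 + 1 = 693.

693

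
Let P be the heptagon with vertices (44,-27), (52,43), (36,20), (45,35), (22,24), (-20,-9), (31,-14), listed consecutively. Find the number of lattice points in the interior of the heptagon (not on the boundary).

By the shoelace formula, twice the signed area is |[44·43 − 52·(-27)] + [52·20 − 36·43] + [36·35 − 45·20] + [45·24 − 22·35] + [22·(-9) − (-20)·24] + [(-20)·(-14) − 31·(-9)] + [31·(-27) − 44·(-14)]| = 4078, so the area is 2039.
The number of boundary lattice points is Σ gcd(|Δx|,|Δy|) = gcd(8,70) + gcd(16,23) + gcd(9,15) + gcd(23,11) + gcd(42,33) + gcd(51,5) + gcd(13,13) = 2+1+3+1+3+1+13 = 24.
By Pick's theorem A = I + B/2 − 1, so I = 2039 − 24/2 + 1 = 2028.

2028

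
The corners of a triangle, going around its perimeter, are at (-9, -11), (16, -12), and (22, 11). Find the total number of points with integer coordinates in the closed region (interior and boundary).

The shoelace formula gives twice the area as |((-9)·(-12) − 16·(-11)) + (16·11 − 22·(-12)) + (22·(-11) − (-9)·11)| = 581, so the area is 290.5.
Along each edge there are gcd(|Δx|,|Δy|)+1 lattice points, so counting each shared vertex once the boundary has gcd(25,1) + gcd(6,23) + gcd(31,22) = 1+1+1 = 3.
Pick's theorem gives I = A − B/2 + 1 = 290.5 − 3/2 + 1 = 290, so the closed region contains I + B = 290 + 3 = 293 lattice points.

293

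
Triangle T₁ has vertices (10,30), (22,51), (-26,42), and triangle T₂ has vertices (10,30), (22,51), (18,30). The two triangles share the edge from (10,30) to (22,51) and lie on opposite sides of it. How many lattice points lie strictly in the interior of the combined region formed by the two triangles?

The union is the simple quadrilateral with vertices (10,30), (-26,42), (22,51), (18,30) in order.
By the shoelace formula, twice the signed area is |(10·42 − (-26)·30) + ((-26)·51 − 22·42) + (22·30 − 18·51) + (18·30 − 10·30)| = 1068, so the area is 534.
Summing gcd(|Δx|,|Δy|) over the edges gives the boundary count: gcd(36,12) + gcd(48,9) + gcd(4,21) + gcd(8,0) = 12+3+1+8 = 24.
By Pick's theorem I = A − B/2 + 1 = 534 − 24/2 + 1 = 523.

523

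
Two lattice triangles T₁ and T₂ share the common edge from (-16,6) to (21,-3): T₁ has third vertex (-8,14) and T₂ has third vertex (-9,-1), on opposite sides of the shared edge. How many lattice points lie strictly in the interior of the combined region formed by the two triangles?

The union is the simple quadrilateral with vertices (-16,6), (-8,14), (21,-3), (-9,-1) in order.
Using the shoelace formula, 2A = |((-16)·14 − (-8)·6) + ((-8)·(-3) − 21·14) + (21·(-1) − (-9)·(-3)) + ((-9)·6 − (-16)·(-1))| = 564, so the area is 282.
Summing gcd(|Δx|,|Δy|) over the edges gives the boundary count: gcd(8,8) + gcd(29,17) + gcd(30,2) + gcd(7,7) = 8+1+2+7 = 18.
By Pick's theorem I = A − B/2 + 1 = 282 − 18/2 + 1 = 274.

274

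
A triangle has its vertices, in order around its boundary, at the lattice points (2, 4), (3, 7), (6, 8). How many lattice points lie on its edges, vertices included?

Along each edge there are gcd(|Δx|,|Δy|)+1 lattice points, so counting each shared vertex once the boundary has gcd(1,3) + gcd(3,1) + gcd(4,4) = 1+1+4 = 6.

6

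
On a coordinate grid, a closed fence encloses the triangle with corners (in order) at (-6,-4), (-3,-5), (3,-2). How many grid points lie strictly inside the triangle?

6

Using the shoelace formula, 2A = |((-6)·(-5) − (-3)·(-4)) + ((-3)·(-2) − 3·(-5)) + (3·(-4) − (-6)·(-2))| = 15, so the area is 15/2.
Summing gcd(|Δx|,|Δy|) over the edges gives the boundary count: gcd(3,1) + gcd(6,3) + gcd(9,2) = 1+3+1 = 5.
By Pick's theorem A = I + B/2 − 1, so I = 15/2 − 5/2 + 1 = 6.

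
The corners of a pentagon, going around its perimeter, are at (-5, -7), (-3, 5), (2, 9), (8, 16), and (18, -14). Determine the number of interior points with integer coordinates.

353

The shoelace formula gives twice the area as |[(-5)·5 − (-3)·(-7)] + [(-3)·9 − 2·5] + [2·16 − 8·9] + [8·(-14) − 18·16] + [18·(-7) − (-5)·(-14)]| = 719, so the area is 359.5.
Along each edge there are gcd(|Δx|,|Δy|)+1 lattice points, so counting each shared vertex once the boundary has gcd(2,12) + gcd(5,4) + gcd(6,7) + gcd(10,30) + gcd(23,7) = 2+1+1+10+1 = 15.
Pick's theorem gives I = A − B/2 + 1 = 359.5 − 15/2 + 1 = 353.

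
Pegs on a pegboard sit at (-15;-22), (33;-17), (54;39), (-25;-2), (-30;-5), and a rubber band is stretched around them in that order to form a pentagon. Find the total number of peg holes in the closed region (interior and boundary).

Using the shoelace formula, 2A = |[(-15)·(-17) − 33·(-22)] + [33·39 − 54·(-17)] + [54·(-2) − (-25)·39] + [(-25)·(-5) − (-30)·(-2)] + [(-30)·(-22) − (-15)·(-5)]| = 4703, so the area is 4703/2.
Along each edge there are gcd(|Δx|,|Δy|)+1 lattice points, so counting each shared vertex once the boundary has gcd(48,5) + gcd(21,56) + gcd(79,41) + gcd(5,3) + gcd(15,17) = 1+7+1+1+1 = 11.
Pick's theorem gives I = A − B/2 + 1 = 4703/2 − 11/2 + 1 = 2347, so the closed region contains I + B = 2347 + 11 = 2358 lattice points.

2358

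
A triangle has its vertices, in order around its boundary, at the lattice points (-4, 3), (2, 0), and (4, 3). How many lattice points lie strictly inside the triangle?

Using the shoelace formula, 2A = |((-4)·0 − 2·3) + (2·3 − 4·0) + (4·3 − (-4)·3)| = 24, so the area is 12.
The number of boundary lattice points is Σ gcd(|Δx|,|Δy|) = gcd(6,3) + gcd(2,3) + gcd(8,0) = 3+1+8 = 12.
By Pick's theorem A = I + B/2 − 1, so I = 12 − 12/2 + 1 = 7.

7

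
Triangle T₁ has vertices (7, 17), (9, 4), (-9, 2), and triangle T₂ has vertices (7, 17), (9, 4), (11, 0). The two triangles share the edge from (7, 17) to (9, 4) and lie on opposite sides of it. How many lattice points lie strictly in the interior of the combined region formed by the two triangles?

The union is the simple quadrilateral with vertices (7, 17), (-9, 2), (9, 4), (11, 0) in order.
Using the shoelace formula, 2A = |[7·2 − (-9)·17] + [(-9)·4 − 9·2] + [9·0 − 11·4] + [11·17 − 7·0]| = 256, so the area is 128.
Summing gcd(|Δx|,|Δy|) over the edges gives the boundary count: gcd(16,15) + gcd(18,2) + gcd(2,4) + gcd(4,17) = 1+2+2+1 = 6.
By Pick's theorem I = A − B/2 + 1 = 128 − 6/2 + 1 = 126.

126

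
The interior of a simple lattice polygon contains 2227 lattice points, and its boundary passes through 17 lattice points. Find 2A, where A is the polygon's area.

4469

By Pick's theorem, A = I + B/2 − 1 = 2227 + 17/2 − 1 = 4469/2.
Hence 2A = 4469.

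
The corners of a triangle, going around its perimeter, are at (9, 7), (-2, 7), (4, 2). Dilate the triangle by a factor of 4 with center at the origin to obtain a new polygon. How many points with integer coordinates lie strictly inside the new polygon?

Using the shoelace formula, 2A = |(9·7 − (-2)·7) + ((-2)·2 − 4·7) + (4·7 − 9·2)| = 55, so the area is 27.5.
Along each edge there are gcd(|Δx|,|Δy|)+1 lattice points, so counting each shared vertex once the boundary has gcd(11,0) + gcd(6,5) + gcd(5,5) = 11+1+5 = 17.
Scaling by 4 multiplies the area by 4² = 16 (so the new area is 440) and multiplies the boundary lattice-point count by 4, giving 68.
By Pick's theorem, the interior count of the dilated polygon is 440 − 68/2 + 1 = 407.

407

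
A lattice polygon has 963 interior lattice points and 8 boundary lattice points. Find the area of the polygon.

966

Pick's theorem states A = I + B/2 − 1, so A = 963 + 8/2 − 1 = 966.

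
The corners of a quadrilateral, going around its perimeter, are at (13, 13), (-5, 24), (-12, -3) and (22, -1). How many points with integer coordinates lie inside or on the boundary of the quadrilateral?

Using the shoelace formula, 2A = |[13·24 − (-5)·13] + [(-5)·(-3) − (-12)·24] + [(-12)·(-1) − 22·(-3)] + [22·13 − 13·(-1)]| = 1057, so the area is 1057/2.
Along each edge there are gcd(|Δx|,|Δy|)+1 lattice points, so counting each shared vertex once the boundary has gcd(18,11) + gcd(7,27) + gcd(34,2) + gcd(9,14) = 1+1+2+1 = 5.
Pick's theorem gives I = A − B/2 + 1 = 1057/2 − 5/2 + 1 = 527, so the closed region contains I + B = 527 + 5 = 532 lattice points.

532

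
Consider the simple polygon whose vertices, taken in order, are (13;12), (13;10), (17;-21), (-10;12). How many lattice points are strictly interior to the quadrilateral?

Using the shoelace formula, 2A = |(13·10 − 13·12) + (13·(-21) − 17·10) + (17·12 − (-10)·(-21)) + ((-10)·12 − 13·12)| = 751, so the area is 751/2.
Along each edge there are gcd(|Δx|,|Δy|)+1 lattice points, so counting each shared vertex once the boundary has gcd(0,2) + gcd(4,31) + gcd(27,33) + gcd(23,0) = 2+1+3+23 = 29.
Pick's theorem gives I = A − B/2 + 1 = 751/2 − 29/2 + 1 = 362.

362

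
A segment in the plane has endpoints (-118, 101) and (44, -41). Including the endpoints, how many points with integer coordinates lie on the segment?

The number of lattice points on a segment between lattice points is gcd(|Δx|,|Δy|) + 1 = gcd(162,142) + 1 = 2 + 1 = 3.

3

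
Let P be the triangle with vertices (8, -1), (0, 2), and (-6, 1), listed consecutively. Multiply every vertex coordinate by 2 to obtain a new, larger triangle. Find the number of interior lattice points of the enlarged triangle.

49

The shoelace formula gives twice the area as |(8·2 − 0·(-1)) + (0·1 − (-6)·2) + ((-6)·(-1) − 8·1)| = 26, so the area is 13.
The number of boundary lattice points is Σ gcd(|Δx|,|Δy|) = gcd(8,3) + gcd(6,1) + gcd(14,2) = 1+1+2 = 4.
Scaling by 2 multiplies the area by 2² = 4 (so the new area is 52) and multiplies the boundary lattice-point count by 2, giving 8.
By Pick's theorem, the interior count of the dilated polygon is 52 − 8/2 + 1 = 49.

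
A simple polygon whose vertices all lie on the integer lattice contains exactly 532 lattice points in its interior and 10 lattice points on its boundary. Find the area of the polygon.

Pick's theorem states A = I + B/2 − 1, so A = 532 + 10/2 − 1 = 536.

536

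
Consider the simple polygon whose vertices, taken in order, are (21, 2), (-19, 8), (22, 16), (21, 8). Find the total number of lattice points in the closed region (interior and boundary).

Using the shoelace formula, 2A = |[21·8 − (-19)·2] + [(-19)·16 − 22·8] + [22·8 − 21·16] + [21·2 − 21·8]| = 560, so the area is 280.
Summing gcd(|Δx|,|Δy|) over the edges gives the boundary count: gcd(40,6) + gcd(41,8) + gcd(1,8) + gcd(0,6) = 2+1+1+6 = 10.
Pick's theorem gives I = A − B/2 + 1 = 280 − 10/2 + 1 = 276, so the closed region contains I + B = 276 + 10 = 286 lattice points.

286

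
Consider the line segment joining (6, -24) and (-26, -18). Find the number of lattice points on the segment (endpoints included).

3

The number of lattice points on a segment between lattice points is gcd(|Δx|,|Δy|) + 1 = gcd(32,6) + 1 = 2 + 1 = 3.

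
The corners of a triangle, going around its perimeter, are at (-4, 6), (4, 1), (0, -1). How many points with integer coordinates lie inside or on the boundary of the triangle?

Using the shoelace formula, 2A = |[(-4)·1 − 4·6] + [4·(-1) − 0·1] + [0·6 − (-4)·(-1)]| = 36, so the area is 18.
Along each edge there are gcd(|Δx|,|Δy|)+1 lattice points, so counting each shared vertex once the boundary has gcd(8,5) + gcd(4,2) + gcd(4,7) = 1+2+1 = 4.
Pick's theorem gives I = A − B/2 + 1 = 18 − 4/2 + 1 = 17, so the closed region contains I + B = 17 + 4 = 21 lattice points.

21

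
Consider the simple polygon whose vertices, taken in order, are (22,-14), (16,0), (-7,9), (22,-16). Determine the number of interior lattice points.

The shoelace formula gives twice the area as |(22·0 − 16·(-14)) + (16·9 − (-7)·0) + ((-7)·(-16) − 22·9) + (22·(-14) − 22·(-16))| = 326, so the area is 163.
Along each edge there are gcd(|Δx|,|Δy|)+1 lattice points, so counting each shared vertex once the boundary has gcd(6,14) + gcd(23,9) + gcd(29,25) + gcd(0,2) = 2+1+1+2 = 6.
Pick's theorem gives I = A − B/2 + 1 = 163 − 6/2 + 1 = 161.

161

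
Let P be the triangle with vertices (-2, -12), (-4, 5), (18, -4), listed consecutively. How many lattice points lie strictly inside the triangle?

176

The shoelace formula gives twice the area as |[(-2)·5 − (-4)·(-12)] + [(-4)·(-4) − 18·5] + [18·(-12) − (-2)·(-4)]| = 356, so the area is 178.
The number of boundary lattice points is Σ gcd(|Δx|,|Δy|) = gcd(2,17) + gcd(22,9) + gcd(20,8) = 1+1+4 = 6.
Pick's theorem gives I = A − B/2 + 1 = 178 − 6/2 + 1 = 176.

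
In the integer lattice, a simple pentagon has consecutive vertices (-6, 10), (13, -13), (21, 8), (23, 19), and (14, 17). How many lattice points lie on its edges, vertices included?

The number of boundary lattice points is Σ gcd(|Δx|,|Δy|) = gcd(19,23) + gcd(8,21) + gcd(2,11) + gcd(9,2) + gcd(20,7) = 1+1+1+1+1 = 5.

5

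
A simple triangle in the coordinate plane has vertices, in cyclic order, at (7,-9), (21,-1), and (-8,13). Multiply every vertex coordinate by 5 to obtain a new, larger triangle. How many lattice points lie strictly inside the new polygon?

Using the shoelace formula, 2A = |[7·(-1) − 21·(-9)] + [21·13 − (-8)·(-1)] + [(-8)·(-9) − 7·13]| = 428, so the area is 214.
Along each edge there are gcd(|Δx|,|Δy|)+1 lattice points, so counting each shared vertex once the boundary has gcd(14,8) + gcd(29,14) + gcd(15,22) = 2+1+1 = 4.
Scaling by 5 multiplies the area by 5² = 25 (so the new area is 5350) and multiplies the boundary lattice-point count by 5, giving 20.
By Pick's theorem, the interior count of the dilated polygon is 5350 − 20/2 + 1 = 5341.

5341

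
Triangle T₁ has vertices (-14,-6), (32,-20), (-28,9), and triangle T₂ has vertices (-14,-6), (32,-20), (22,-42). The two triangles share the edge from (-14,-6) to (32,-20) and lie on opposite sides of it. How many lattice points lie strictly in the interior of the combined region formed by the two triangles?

804

The union is the simple quadrilateral with vertices (-14,-6), (-28,9), (32,-20), (22,-42) in order.
The shoelace formula gives twice the area as |((-14)·9 − (-28)·(-6)) + ((-28)·(-20) − 32·9) + (32·(-42) − 22·(-20)) + (22·(-6) − (-14)·(-42))| = 1646, so the area is 823.
Along each edge there are gcd(|Δx|,|Δy|)+1 lattice points, so counting each shared vertex once the boundary has gcd(14,15) + gcd(60,29) + gcd(10,22) + gcd(36,36) = 1+1+2+36 = 40.
By Pick's theorem I = A − B/2 + 1 = 823 − 40/2 + 1 = 804.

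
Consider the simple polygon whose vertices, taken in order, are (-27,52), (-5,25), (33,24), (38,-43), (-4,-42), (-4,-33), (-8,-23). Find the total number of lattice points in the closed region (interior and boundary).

By the shoelace formula, twice the signed area is |((-27)·25 − (-5)·52) + ((-5)·24 − 33·25) + (33·(-43) − 38·24) + (38·(-42) − (-4)·(-43)) + ((-4)·(-33) − (-4)·(-42)) + ((-4)·(-23) − (-8)·(-33)) + ((-8)·52 − (-27)·(-23))| = 6704, so the area is 3352.
The number of boundary lattice points is Σ gcd(|Δx|,|Δy|) = gcd(22,27) + gcd(38,1) + gcd(5,67) + gcd(42,1) + gcd(0,9) + gcd(4,10) + gcd(19,75) = 1+1+1+1+9+2+1 = 16.
Pick's theorem gives I = A − B/2 + 1 = 3352 − 16/2 + 1 = 3345, so the closed region contains I + B = 3345 + 16 = 3361 lattice points.

3361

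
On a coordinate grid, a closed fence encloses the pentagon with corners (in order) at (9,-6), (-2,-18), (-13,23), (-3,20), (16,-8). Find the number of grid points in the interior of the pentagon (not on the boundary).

Using the shoelace formula, 2A = |[9·(-18) − (-2)·(-6)] + [(-2)·23 − (-13)·(-18)] + [(-13)·20 − (-3)·23] + [(-3)·(-8) − 16·20] + [16·(-6) − 9·(-8)]| = 965, so the area is 482.5.
Along each edge there are gcd(|Δx|,|Δy|)+1 lattice points, so counting each shared vertex once the boundary has gcd(11,12) + gcd(11,41) + gcd(10,3) + gcd(19,28) + gcd(7,2) = 1+1+1+1+1 = 5.
By Pick's theorem A = I + B/2 − 1, so I = 482.5 − 5/2 + 1 = 481.

481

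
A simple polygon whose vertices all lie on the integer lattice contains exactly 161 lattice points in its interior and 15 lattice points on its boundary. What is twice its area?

335

By Pick's theorem, A = I + B/2 − 1 = 161 + 15/2 − 1 = 335/2.
Hence 2A = 335.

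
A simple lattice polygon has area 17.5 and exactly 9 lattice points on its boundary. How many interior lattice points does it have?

Pick's theorem A = I + B/2 − 1 rearranges to I = A − B/2 + 1 = 17.5 − 9/2 + 1 = 14.

14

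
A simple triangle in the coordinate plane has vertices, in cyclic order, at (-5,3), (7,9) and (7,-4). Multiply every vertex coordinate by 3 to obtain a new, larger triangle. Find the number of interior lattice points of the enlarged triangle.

Using the shoelace formula, 2A = |[(-5)·9 − 7·3] + [7·(-4) − 7·9] + [7·3 − (-5)·(-4)]| = 156, so the area is 78.
Along each edge there are gcd(|Δx|,|Δy|)+1 lattice points, so counting each shared vertex once the boundary has gcd(12,6) + gcd(0,13) + gcd(12,7) = 6+13+1 = 20.
Scaling by 3 multiplies the area by 3² = 9 (so the new area is 702) and multiplies the boundary lattice-point count by 3, giving 60.
By Pick's theorem, the interior count of the dilated polygon is 702 − 60/2 + 1 = 673.

673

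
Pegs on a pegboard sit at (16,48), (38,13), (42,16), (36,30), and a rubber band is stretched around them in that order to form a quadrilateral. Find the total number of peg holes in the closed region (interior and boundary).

By the shoelace formula, twice the signed area is |[16·13 − 38·48] + [38·16 − 42·13] + [42·30 − 36·16] + [36·48 − 16·30]| = 378, so the area is 189.
Along each edge there are gcd(|Δx|,|Δy|)+1 lattice points, so counting each shared vertex once the boundary has gcd(22,35) + gcd(4,3) + gcd(6,14) + gcd(20,18) = 1+1+2+2 = 6.
Pick's theorem gives I = A − B/2 + 1 = 189 − 6/2 + 1 = 187, so the closed region contains I + B = 187 + 6 = 193 lattice points.

193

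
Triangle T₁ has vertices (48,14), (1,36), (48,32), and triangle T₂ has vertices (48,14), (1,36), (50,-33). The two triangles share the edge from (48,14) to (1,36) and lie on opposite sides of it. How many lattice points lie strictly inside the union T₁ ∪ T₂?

The union is the simple quadrilateral with vertices (48,14), (48,32), (1,36), (50,-33) in order.
Using the shoelace formula, 2A = |(48·32 − 48·14) + (48·36 − 1·32) + (1·(-33) − 50·36) + (50·14 − 48·(-33))| = 3011, so the area is 1505.5.
Summing gcd(|Δx|,|Δy|) over the edges gives the boundary count: gcd(0,18) + gcd(47,4) + gcd(49,69) + gcd(2,47) = 18+1+1+1 = 21.
By Pick's theorem I = A − B/2 + 1 = 1505.5 − 21/2 + 1 = 1496.

1496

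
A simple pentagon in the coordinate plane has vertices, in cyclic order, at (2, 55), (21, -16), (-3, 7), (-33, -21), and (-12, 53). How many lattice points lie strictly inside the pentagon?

Using the shoelace formula, 2A = |[2·(-16) − 21·55] + [21·7 − (-3)·(-16)] + [(-3)·(-21) − (-33)·7] + [(-33)·53 − (-12)·(-21)] + [(-12)·55 − 2·53]| = 3561, so the area is 1780.5.
The number of boundary lattice points is Σ gcd(|Δx|,|Δy|) = gcd(19,71) + gcd(24,23) + gcd(30,28) + gcd(21,74) + gcd(14,2) = 1+1+2+1+2 = 7.
By Pick's theorem A = I + B/2 − 1, so I = 1780.5 − 7/2 + 1 = 1778.

1778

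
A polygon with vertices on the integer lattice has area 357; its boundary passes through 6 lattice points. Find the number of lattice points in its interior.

355

From Pick's theorem, I = A − B/2 + 1 = 357 − 6/2 + 1 = 355.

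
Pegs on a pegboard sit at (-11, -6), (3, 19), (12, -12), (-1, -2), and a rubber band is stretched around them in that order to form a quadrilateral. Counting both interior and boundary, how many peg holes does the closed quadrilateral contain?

257

The shoelace formula gives twice the area as |[(-11)·19 − 3·(-6)] + [3·(-12) − 12·19] + [12·(-2) − (-1)·(-12)] + [(-1)·(-6) − (-11)·(-2)]| = 507, so the area is 507/2.
The number of boundary lattice points is Σ gcd(|Δx|,|Δy|) = gcd(14,25) + gcd(9,31) + gcd(13,10) + gcd(10,4) = 1+1+1+2 = 5.
Pick's theorem gives I = A − B/2 + 1 = 507/2 − 5/2 + 1 = 252, so the closed region contains I + B = 252 + 5 = 257 lattice points.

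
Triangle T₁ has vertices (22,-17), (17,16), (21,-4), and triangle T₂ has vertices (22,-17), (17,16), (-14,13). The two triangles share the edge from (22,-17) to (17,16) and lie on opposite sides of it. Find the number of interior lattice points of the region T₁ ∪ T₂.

The union is the simple quadrilateral with vertices (22,-17), (21,-4), (17,16), (-14,13) in order.
Using the shoelace formula, 2A = |[22·(-4) − 21·(-17)] + [21·16 − 17·(-4)] + [17·13 − (-14)·16] + [(-14)·(-17) − 22·13]| = 1070, so the area is 535.
Summing gcd(|Δx|,|Δy|) over the edges gives the boundary count: gcd(1,13) + gcd(4,20) + gcd(31,3) + gcd(36,30) = 1+4+1+6 = 12.
By Pick's theorem I = A − B/2 + 1 = 535 − 12/2 + 1 = 530.

530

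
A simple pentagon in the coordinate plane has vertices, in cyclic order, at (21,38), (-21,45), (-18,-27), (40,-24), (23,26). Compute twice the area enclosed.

6552

The shoelace formula gives twice the area as |[21·45 − (-21)·38] + [(-21)·(-27) − (-18)·45] + [(-18)·(-24) − 40·(-27)] + [40·26 − 23·(-24)] + [23·38 − 21·26]| = 6552, so the area is 3276.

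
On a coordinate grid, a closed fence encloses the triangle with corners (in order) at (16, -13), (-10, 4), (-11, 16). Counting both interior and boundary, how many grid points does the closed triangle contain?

150

By the shoelace formula, twice the signed area is |[16·4 − (-10)·(-13)] + [(-10)·16 − (-11)·4] + [(-11)·(-13) − 16·16]| = 295, so the area is 147.5.
Along each edge there are gcd(|Δx|,|Δy|)+1 lattice points, so counting each shared vertex once the boundary has gcd(26,17) + gcd(1,12) + gcd(27,29) = 1+1+1 = 3.
Pick's theorem gives I = A − B/2 + 1 = 147.5 − 3/2 + 1 = 147, so the closed region contains I + B = 147 + 3 = 150 lattice points.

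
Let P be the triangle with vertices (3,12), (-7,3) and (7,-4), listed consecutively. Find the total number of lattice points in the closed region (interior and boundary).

105

Using the shoelace formula, 2A = |[3·3 − (-7)·12] + [(-7)·(-4) − 7·3] + [7·12 − 3·(-4)]| = 196, so the area is 98.
Summing gcd(|Δx|,|Δy|) over the edges gives the boundary count: gcd(10,9) + gcd(14,7) + gcd(4,16) = 1+7+4 = 12.
Pick's theorem gives I = A − B/2 + 1 = 98 − 12/2 + 1 = 93, so the closed region contains I + B = 93 + 12 = 105 lattice points.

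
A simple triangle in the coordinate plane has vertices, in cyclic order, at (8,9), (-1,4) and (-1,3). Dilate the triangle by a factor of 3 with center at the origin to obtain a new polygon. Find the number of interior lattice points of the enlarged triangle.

By the shoelace formula, twice the signed area is |(8·4 − (-1)·9) + ((-1)·3 − (-1)·4) + ((-1)·9 − 8·3)| = 9, so the area is 9/2.
Along each edge there are gcd(|Δx|,|Δy|)+1 lattice points, so counting each shared vertex once the boundary has gcd(9,5) + gcd(0,1) + gcd(9,6) = 1+1+3 = 5.
Scaling by 3 multiplies the area by 3² = 9 (so the new area is 81/2) and multiplies the boundary lattice-point count by 3, giving 15.
By Pick's theorem, the interior count of the dilated polygon is 81/2 − 15/2 + 1 = 34.

34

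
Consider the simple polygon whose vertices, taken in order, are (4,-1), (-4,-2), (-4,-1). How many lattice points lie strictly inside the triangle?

0

Using the shoelace formula, 2A = |[4·(-2) − (-4)·(-1)] + [(-4)·(-1) − (-4)·(-2)] + [(-4)·(-1) − 4·(-1)]| = 8, so the area is 4.
Summing gcd(|Δx|,|Δy|) over the edges gives the boundary count: gcd(8,1) + gcd(0,1) + gcd(8,0) = 1+1+8 = 10.
By Pick's theorem A = I + B/2 − 1, so I = 4 − 10/2 + 1 = 0.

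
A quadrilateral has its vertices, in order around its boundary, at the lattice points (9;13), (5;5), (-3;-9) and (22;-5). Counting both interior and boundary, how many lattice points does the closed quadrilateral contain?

Using the shoelace formula, 2A = |[9·5 − 5·13] + [5·(-9) − (-3)·5] + [(-3)·(-5) − 22·(-9)] + [22·13 − 9·(-5)]| = 494, so the area is 247.
The number of boundary lattice points is Σ gcd(|Δx|,|Δy|) = gcd(4,8) + gcd(8,14) + gcd(25,4) + gcd(13,18) = 4+2+1+1 = 8.
Pick's theorem gives I = A − B/2 + 1 = 247 − 8/2 + 1 = 244, so the closed region contains I + B = 244 + 8 = 252 lattice points.

252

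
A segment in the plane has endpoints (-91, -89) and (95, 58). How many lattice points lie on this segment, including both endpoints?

4

The number of lattice points on a segment between lattice points is gcd(|Δx|,|Δy|) + 1 = gcd(186,147) + 1 = 3 + 1 = 4.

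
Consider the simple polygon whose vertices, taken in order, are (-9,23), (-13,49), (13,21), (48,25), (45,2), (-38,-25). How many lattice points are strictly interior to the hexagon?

Using the shoelace formula, 2A = |[(-9)·49 − (-13)·23] + [(-13)·21 − 13·49] + [13·25 − 48·21] + [48·2 − 45·25] + [45·(-25) − (-38)·2] + [(-38)·23 − (-9)·(-25)]| = 4912, so the area is 2456.
Summing gcd(|Δx|,|Δy|) over the edges gives the boundary count: gcd(4,26) + gcd(26,28) + gcd(35,4) + gcd(3,23) + gcd(83,27) + gcd(29,48) = 2+2+1+1+1+1 = 8.
Pick's theorem gives I = A − B/2 + 1 = 2456 − 8/2 + 1 = 2453.

2453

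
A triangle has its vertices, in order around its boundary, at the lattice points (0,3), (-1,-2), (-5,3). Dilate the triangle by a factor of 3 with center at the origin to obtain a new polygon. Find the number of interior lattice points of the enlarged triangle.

103

The shoelace formula gives twice the area as |(0·(-2) − (-1)·3) + ((-1)·3 − (-5)·(-2)) + ((-5)·3 − 0·3)| = 25, so the area is 25/2.
Summing gcd(|Δx|,|Δy|) over the edges gives the boundary count: gcd(1,5) + gcd(4,5) + gcd(5,0) = 1+1+5 = 7.
Scaling by 3 multiplies the area by 3² = 9 (so the new area is 112.5) and multiplies the boundary lattice-point count by 3, giving 21.
By Pick's theorem, the interior count of the dilated polygon is 112.5 − 21/2 + 1 = 103.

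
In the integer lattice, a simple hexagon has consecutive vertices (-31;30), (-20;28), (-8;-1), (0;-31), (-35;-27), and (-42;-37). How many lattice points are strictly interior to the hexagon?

1551

The shoelace formula gives twice the area as |((-31)·28 − (-20)·30) + ((-20)·(-1) − (-8)·28) + ((-8)·(-31) − 0·(-1)) + (0·(-27) − (-35)·(-31)) + ((-35)·(-37) − (-42)·(-27)) + ((-42)·30 − (-31)·(-37))| = 3107, so the area is 1553.5.
Along each edge there are gcd(|Δx|,|Δy|)+1 lattice points, so counting each shared vertex once the boundary has gcd(11,2) + gcd(12,29) + gcd(8,30) + gcd(35,4) + gcd(7,10) + gcd(11,67) = 1+1+2+1+1+1 = 7.
Pick's theorem gives I = A − B/2 + 1 = 1553.5 − 7/2 + 1 = 1551.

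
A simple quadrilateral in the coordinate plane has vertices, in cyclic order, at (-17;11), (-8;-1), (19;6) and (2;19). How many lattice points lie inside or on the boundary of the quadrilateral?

389

The shoelace formula gives twice the area as |[(-17)·(-1) − (-8)·11] + [(-8)·6 − 19·(-1)] + [19·19 − 2·6] + [2·11 − (-17)·19]| = 770, so the area is 385.
Summing gcd(|Δx|,|Δy|) over the edges gives the boundary count: gcd(9,12) + gcd(27,7) + gcd(17,13) + gcd(19,8) = 3+1+1+1 = 6.
Pick's theorem gives I = A − B/2 + 1 = 385 − 6/2 + 1 = 383, so the closed region contains I + B = 383 + 6 = 389 lattice points.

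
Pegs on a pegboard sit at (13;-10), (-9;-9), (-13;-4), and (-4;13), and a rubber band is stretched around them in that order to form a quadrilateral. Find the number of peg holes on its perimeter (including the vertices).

4

Summing gcd(|Δx|,|Δy|) over the edges gives the boundary count: gcd(22,1) + gcd(4,5) + gcd(9,17) + gcd(17,23) = 1+1+1+1 = 4.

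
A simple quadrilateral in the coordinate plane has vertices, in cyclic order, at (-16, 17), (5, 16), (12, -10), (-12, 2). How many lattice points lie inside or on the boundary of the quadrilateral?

434

By the shoelace formula, twice the signed area is |((-16)·16 − 5·17) + (5·(-10) − 12·16) + (12·2 − (-12)·(-10)) + ((-12)·17 − (-16)·2)| = 851, so the area is 851/2.
The number of boundary lattice points is Σ gcd(|Δx|,|Δy|) = gcd(21,1) + gcd(7,26) + gcd(24,12) + gcd(4,15) = 1+1+12+1 = 15.
Pick's theorem gives I = A − B/2 + 1 = 851/2 − 15/2 + 1 = 419, so the closed region contains I + B = 419 + 15 = 434 lattice points.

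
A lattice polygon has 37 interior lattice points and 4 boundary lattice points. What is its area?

38

By Pick's theorem, A = I + B/2 − 1 = 37 + 4/2 − 1 = 38.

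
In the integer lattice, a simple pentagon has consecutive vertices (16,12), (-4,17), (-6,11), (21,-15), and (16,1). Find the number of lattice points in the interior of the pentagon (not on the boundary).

328

The shoelace formula gives twice the area as |(16·17 − (-4)·12) + ((-4)·11 − (-6)·17) + ((-6)·(-15) − 21·11) + (21·1 − 16·(-15)) + (16·12 − 16·1)| = 674, so the area is 337.
Along each edge there are gcd(|Δx|,|Δy|)+1 lattice points, so counting each shared vertex once the boundary has gcd(20,5) + gcd(2,6) + gcd(27,26) + gcd(5,16) + gcd(0,11) = 5+2+1+1+11 = 20.
By Pick's theorem A = I + B/2 − 1, so I = 337 − 20/2 + 1 = 328.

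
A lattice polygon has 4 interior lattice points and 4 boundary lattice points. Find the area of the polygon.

5

Pick's theorem states A = I + B/2 − 1, so A = 4 + 4/2 − 1 = 5.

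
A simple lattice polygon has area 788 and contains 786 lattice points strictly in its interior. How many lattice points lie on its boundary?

Pick's theorem gives A = I + B/2 − 1, so B = 2(A − I + 1) = 2(788 − 786 + 1) = 6.

6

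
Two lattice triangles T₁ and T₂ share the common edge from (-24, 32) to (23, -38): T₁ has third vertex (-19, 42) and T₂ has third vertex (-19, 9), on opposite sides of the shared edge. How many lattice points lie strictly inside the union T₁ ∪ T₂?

The union is the simple quadrilateral with vertices (-24, 32), (-19, 42), (23, -38), (-19, 9) in order.
The shoelace formula gives twice the area as |[(-24)·42 − (-19)·32] + [(-19)·(-38) − 23·42] + [23·9 − (-19)·(-38)] + [(-19)·32 − (-24)·9]| = 1551, so the area is 1551/2.
Summing gcd(|Δx|,|Δy|) over the edges gives the boundary count: gcd(5,10) + gcd(42,80) + gcd(42,47) + gcd(5,23) = 5+2+1+1 = 9.
By Pick's theorem I = A − B/2 + 1 = 1551/2 − 9/2 + 1 = 772.

772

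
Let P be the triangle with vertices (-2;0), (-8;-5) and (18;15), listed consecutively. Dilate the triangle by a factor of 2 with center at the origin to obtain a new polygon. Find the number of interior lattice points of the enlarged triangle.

The shoelace formula gives twice the area as |((-2)·(-5) − (-8)·0) + ((-8)·15 − 18·(-5)) + (18·0 − (-2)·15)| = 10, so the area is 5.
Along each edge there are gcd(|Δx|,|Δy|)+1 lattice points, so counting each shared vertex once the boundary has gcd(6,5) + gcd(26,20) + gcd(20,15) = 1+2+5 = 8.
Scaling by 2 multiplies the area by 2² = 4 (so the new area is 20) and multiplies the boundary lattice-point count by 2, giving 16.
By Pick's theorem, the interior count of the dilated polygon is 20 − 16/2 + 1 = 13.

13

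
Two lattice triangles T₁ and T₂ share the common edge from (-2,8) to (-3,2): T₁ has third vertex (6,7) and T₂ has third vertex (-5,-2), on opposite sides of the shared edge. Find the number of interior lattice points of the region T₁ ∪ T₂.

The union is the simple quadrilateral with vertices (-2,8), (6,7), (-3,2), (-5,-2) in order.
By the shoelace formula, twice the signed area is |((-2)·7 − 6·8) + (6·2 − (-3)·7) + ((-3)·(-2) − (-5)·2) + ((-5)·8 − (-2)·(-2))| = 57, so the area is 57/2.
Summing gcd(|Δx|,|Δy|) over the edges gives the boundary count: gcd(8,1) + gcd(9,5) + gcd(2,4) + gcd(3,10) = 1+1+2+1 = 5.
By Pick's theorem I = A − B/2 + 1 = 57/2 − 5/2 + 1 = 27.

27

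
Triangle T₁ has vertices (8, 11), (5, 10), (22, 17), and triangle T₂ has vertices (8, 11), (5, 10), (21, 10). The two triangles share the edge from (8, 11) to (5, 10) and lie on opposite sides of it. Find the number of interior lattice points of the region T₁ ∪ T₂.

The union is the simple quadrilateral with vertices (8, 11), (22, 17), (5, 10), (21, 10) in order.
By the shoelace formula, twice the signed area is |[8·17 − 22·11] + [22·10 − 5·17] + [5·10 − 21·10] + [21·11 − 8·10]| = 20, so the area is 10.
Along each edge there are gcd(|Δx|,|Δy|)+1 lattice points, so counting each shared vertex once the boundary has gcd(14,6) + gcd(17,7) + gcd(16,0) + gcd(13,1) = 2+1+16+1 = 20.
By Pick's theorem I = A − B/2 + 1 = 10 − 20/2 + 1 = 1.

1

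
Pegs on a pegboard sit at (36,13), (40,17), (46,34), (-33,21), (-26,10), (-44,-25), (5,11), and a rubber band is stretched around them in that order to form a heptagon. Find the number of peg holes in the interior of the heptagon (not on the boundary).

Using the shoelace formula, 2A = |(36·17 − 40·13) + (40·34 − 46·17) + (46·21 − (-33)·34) + ((-33)·10 − (-26)·21) + ((-26)·(-25) − (-44)·10) + ((-44)·11 − 5·(-25)) + (5·13 − 36·11)| = 3374, so the area is 1687.
Summing gcd(|Δx|,|Δy|) over the edges gives the boundary count: gcd(4,4) + gcd(6,17) + gcd(79,13) + gcd(7,11) + gcd(18,35) + gcd(49,36) + gcd(31,2) = 4+1+1+1+1+1+1 = 10.
Pick's theorem gives I = A − B/2 + 1 = 1687 − 10/2 + 1 = 1683.

1683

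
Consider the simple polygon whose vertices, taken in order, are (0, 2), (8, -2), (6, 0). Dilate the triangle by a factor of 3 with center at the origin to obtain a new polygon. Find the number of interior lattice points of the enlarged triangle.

25

By the shoelace formula, twice the signed area is |(0·(-2) − 8·2) + (8·0 − 6·(-2)) + (6·2 − 0·0)| = 8, so the area is 4.
Along each edge there are gcd(|Δx|,|Δy|)+1 lattice points, so counting each shared vertex once the boundary has gcd(8,4) + gcd(2,2) + gcd(6,2) = 4+2+2 = 8.
Scaling by 3 multiplies the area by 3² = 9 (so the new area is 36) and multiplies the boundary lattice-point count by 3, giving 24.
By Pick's theorem, the interior count of the dilated polygon is 36 − 24/2 + 1 = 25.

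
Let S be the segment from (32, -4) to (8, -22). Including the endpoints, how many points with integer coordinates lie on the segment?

The number of lattice points on a segment between lattice points is gcd(|Δx|,|Δy|) + 1 = gcd(24,18) + 1 = 6 + 1 = 7.

7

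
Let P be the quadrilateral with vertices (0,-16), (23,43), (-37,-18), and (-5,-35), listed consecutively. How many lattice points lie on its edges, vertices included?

4

The number of boundary lattice points is Σ gcd(|Δx|,|Δy|) = gcd(23,59) + gcd(60,61) + gcd(32,17) + gcd(5,19) = 1+1+1+1 = 4.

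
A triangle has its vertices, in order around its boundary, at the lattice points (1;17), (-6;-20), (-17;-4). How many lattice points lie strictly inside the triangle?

Using the shoelace formula, 2A = |(1·(-20) − (-6)·17) + ((-6)·(-4) − (-17)·(-20)) + ((-17)·17 − 1·(-4))| = 519, so the area is 259.5.
The number of boundary lattice points is Σ gcd(|Δx|,|Δy|) = gcd(7,37) + gcd(11,16) + gcd(18,21) = 1+1+3 = 5.
Pick's theorem gives I = A − B/2 + 1 = 259.5 − 5/2 + 1 = 258.

258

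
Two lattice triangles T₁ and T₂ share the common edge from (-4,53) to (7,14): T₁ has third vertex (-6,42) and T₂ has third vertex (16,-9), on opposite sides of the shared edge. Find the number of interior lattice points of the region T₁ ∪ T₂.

The union is the simple quadrilateral with vertices (-4,53), (-6,42), (7,14), (16,-9) in order.
By the shoelace formula, twice the signed area is |((-4)·42 − (-6)·53) + ((-6)·14 − 7·42) + (7·(-9) − 16·14) + (16·53 − (-4)·(-9))| = 297, so the area is 297/2.
Summing gcd(|Δx|,|Δy|) over the edges gives the boundary count: gcd(2,11) + gcd(13,28) + gcd(9,23) + gcd(20,62) = 1+1+1+2 = 5.
By Pick's theorem I = A − B/2 + 1 = 297/2 − 5/2 + 1 = 147.

147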